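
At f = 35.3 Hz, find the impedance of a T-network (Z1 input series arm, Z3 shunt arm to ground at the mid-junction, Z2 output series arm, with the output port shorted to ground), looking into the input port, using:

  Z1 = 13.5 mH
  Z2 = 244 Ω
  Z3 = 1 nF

Step 1 — Angular frequency: ω = 2π·f = 2π·35.3 = 221.8 rad/s.
Step 2 — Component impedances:
  Z1: Z = jωL = j·221.8·0.0135 = 0 + j2.994 Ω
  Z2: Z = R = 244 Ω
  Z3: Z = 1/(jωC) = -j/(ω·C) = 0 - j4.509e+06 Ω
Step 3 — With the output port shorted to ground, the output series arm Z2 runs from the junction to ground; the shunt arm Z3 also runs from the junction to ground. They appear in parallel: Z3 || Z2 = 244 - j0.0132 Ω.
Step 4 — Series with input arm Z1: Z_in = Z1 + (Z3 || Z2) = 244 + j2.981 Ω = 244∠0.7° Ω.

Z = 244 + j2.981 Ω = 244∠0.7° Ω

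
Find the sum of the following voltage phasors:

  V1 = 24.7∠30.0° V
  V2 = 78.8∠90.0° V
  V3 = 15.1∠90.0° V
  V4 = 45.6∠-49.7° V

Step 1 — Convert each phasor to rectangular form:
  V1 = 24.7·(cos(30.0°) + j·sin(30.0°)) = 21.39 + j12.35 V
  V2 = 78.8·(cos(90.0°) + j·sin(90.0°)) = 0 + j78.8 V
  V3 = 15.1·(cos(90.0°) + j·sin(90.0°)) = 0 + j15.1 V
  V4 = 45.6·(cos(-49.7°) + j·sin(-49.7°)) = 29.49 - j34.78 V
Step 2 — Sum components: V_total = 50.88 + j71.47 V.
Step 3 — Convert to polar: |V_total| = 87.74 V, ∠V_total = 54.6°.

V_total = 87.74∠54.6° V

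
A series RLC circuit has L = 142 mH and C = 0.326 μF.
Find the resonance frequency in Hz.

Step 1 — Resonance condition Im(Z)=0 gives ω₀ = 1/√(LC).
Step 2 — ω₀ = 1/√(0.142·3.26e-07) = 4648 rad/s.
Step 3 — f₀ = ω₀/(2π) = 739.7 Hz.

f₀ = 739.7 Hz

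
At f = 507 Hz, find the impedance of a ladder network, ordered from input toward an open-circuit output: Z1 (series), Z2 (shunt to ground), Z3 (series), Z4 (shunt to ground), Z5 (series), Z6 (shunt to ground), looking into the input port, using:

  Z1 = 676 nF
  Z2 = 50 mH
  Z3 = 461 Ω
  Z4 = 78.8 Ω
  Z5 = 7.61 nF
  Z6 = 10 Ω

Step 1 — Angular frequency: ω = 2π·f = 2π·507 = 3186 rad/s.
Step 2 — Component impedances:
  Z1: Z = 1/(jωC) = -j/(ω·C) = 0 - j464.4 Ω
  Z2: Z = jωL = j·3186·0.05 = 0 + j159.3 Ω
  Z3: Z = R = 461 Ω
  Z4: Z = R = 78.8 Ω
  Z5: Z = 1/(jωC) = -j/(ω·C) = 0 - j4.125e+04 Ω
  Z6: Z = R = 10 Ω
Step 3 — Ladder network (open output): work backward from the far end, alternating series and parallel combinations. Z_in = 43.24 - j317.8 Ω = 320.8∠-82.3° Ω.

Z = 43.24 - j317.8 Ω = 320.8∠-82.3° Ω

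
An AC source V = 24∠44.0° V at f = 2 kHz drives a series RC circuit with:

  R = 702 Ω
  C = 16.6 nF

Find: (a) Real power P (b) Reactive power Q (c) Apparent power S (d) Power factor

Step 1 — Angular frequency: ω = 2π·f = 2π·2000 = 1.257e+04 rad/s.
Step 2 — Component impedances:
  R: Z = R = 702 Ω
  C: Z = 1/(jωC) = -j/(ω·C) = 0 - j4794 Ω
Step 3 — Series combination: Z_total = R + C = 702 - j4794 Ω = 4845∠-81.7° Ω.
Step 4 — Source phasor: V = 24∠44.0° V = 17.26 + j16.67 V.
Step 5 — Current: I = V / Z = -0.002888 + j0.004024 A = 0.004954∠125.7° A.
Step 6 — Complex power: S = V·I* = 0.01723 - j0.1176 VA.
Step 7 — Real power: P = Re(S) = 0.01723 W.
Step 8 — Reactive power: Q = Im(S) = -0.1176 VAR.
Step 9 — Apparent power: |S| = 0.1189 VA.
Step 10 — Power factor: PF = P/|S| = 0.1449 (leading).

(a) P = 0.01723 W  (b) Q = -0.1176 VAR  (c) S = 0.1189 VA  (d) PF = 0.1449 (leading)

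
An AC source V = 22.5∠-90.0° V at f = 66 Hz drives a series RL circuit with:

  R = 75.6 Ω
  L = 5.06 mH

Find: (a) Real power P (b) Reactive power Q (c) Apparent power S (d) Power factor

Step 1 — Angular frequency: ω = 2π·f = 2π·66 = 414.7 rad/s.
Step 2 — Component impedances:
  R: Z = R = 75.6 Ω
  L: Z = jωL = j·414.7·0.00506 = 0 + j2.098 Ω
Step 3 — Series combination: Z_total = R + L = 75.6 + j2.098 Ω = 75.63∠1.6° Ω.
Step 4 — Source phasor: V = 22.5∠-90.0° V = 0 - j22.5 V.
Step 5 — Current: I = V / Z = -0.008254 - j0.2974 A = 0.2975∠-91.6° A.
Step 6 — Complex power: S = V·I* = 6.691 + j0.1857 VA.
Step 7 — Real power: P = Re(S) = 6.691 W.
Step 8 — Reactive power: Q = Im(S) = 0.1857 VAR.
Step 9 — Apparent power: |S| = 6.694 VA.
Step 10 — Power factor: PF = P/|S| = 0.9996 (lagging).

(a) P = 6.691 W  (b) Q = 0.1857 VAR  (c) S = 6.694 VA  (d) PF = 0.9996 (lagging)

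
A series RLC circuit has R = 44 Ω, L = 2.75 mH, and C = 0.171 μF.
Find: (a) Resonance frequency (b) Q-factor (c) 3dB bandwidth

Step 1 — Resonance condition Im(Z)=0 gives ω₀ = 1/√(LC).
Step 2 — ω₀ = 1/√(0.00275·1.71e-07) = 4.611e+04 rad/s.
Step 3 — f₀ = ω₀/(2π) = 7339 Hz.
Step 4 — Series Q: Q = ω₀L/R = 4.611e+04·0.00275/44 = 2.882.
Step 5 — 3dB bandwidth: Δω = ω₀/Q = 1.6e+04 rad/s; BW = Δω/(2π) = 2546 Hz.

(a) f₀ = 7339 Hz  (b) Q = 2.882  (c) BW = 2546 Hz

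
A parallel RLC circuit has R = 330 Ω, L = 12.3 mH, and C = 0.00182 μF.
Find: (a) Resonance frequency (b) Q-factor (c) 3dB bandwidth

Step 1 — Resonance: ω₀ = 1/√(LC) = 1/√(0.0123·1.82e-09) = 2.114e+05 rad/s.
Step 2 — f₀ = ω₀/(2π) = 3.364e+04 Hz.
Step 3 — Parallel Q: Q = R/(ω₀L) = 330/(2.114e+05·0.0123) = 0.1269.
Step 4 — Bandwidth: Δω = ω₀/Q = 1.665e+06 rad/s; BW = Δω/(2π) = 2.65e+05 Hz.

(a) f₀ = 3.364e+04 Hz  (b) Q = 0.1269  (c) BW = 2.65e+05 Hz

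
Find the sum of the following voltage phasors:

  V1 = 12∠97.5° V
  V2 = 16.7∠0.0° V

Step 1 — Convert each phasor to rectangular form:
  V1 = 12·(cos(97.5°) + j·sin(97.5°)) = -1.566 + j11.9 V
  V2 = 16.7·(cos(0.0°) + j·sin(0.0°)) = 16.7 V
Step 2 — Sum components: V_total = 15.13 + j11.9 V.
Step 3 — Convert to polar: |V_total| = 19.25 V, ∠V_total = 38.2°.

V_total = 19.25∠38.2° V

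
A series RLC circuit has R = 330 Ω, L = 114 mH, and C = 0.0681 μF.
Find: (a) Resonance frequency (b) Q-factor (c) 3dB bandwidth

Step 1 — Resonance condition Im(Z)=0 gives ω₀ = 1/√(LC).
Step 2 — ω₀ = 1/√(0.114·6.81e-08) = 1.135e+04 rad/s.
Step 3 — f₀ = ω₀/(2π) = 1806 Hz.
Step 4 — Series Q: Q = ω₀L/R = 1.135e+04·0.114/330 = 3.921.
Step 5 — 3dB bandwidth: Δω = ω₀/Q = 2895 rad/s; BW = Δω/(2π) = 460.7 Hz.

(a) f₀ = 1806 Hz  (b) Q = 3.921  (c) BW = 460.7 Hz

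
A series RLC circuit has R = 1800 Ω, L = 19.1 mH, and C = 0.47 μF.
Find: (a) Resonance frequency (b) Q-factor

Step 1 — Resonance condition Im(Z)=0 gives ω₀ = 1/√(LC).
Step 2 — ω₀ = 1/√(0.0191·4.7e-07) = 1.055e+04 rad/s.
Step 3 — f₀ = ω₀/(2π) = 1680 Hz.
Step 4 — Series Q: Q = ω₀L/R = 1.055e+04·0.0191/1800 = 0.112.

(a) f₀ = 1680 Hz  (b) Q = 0.112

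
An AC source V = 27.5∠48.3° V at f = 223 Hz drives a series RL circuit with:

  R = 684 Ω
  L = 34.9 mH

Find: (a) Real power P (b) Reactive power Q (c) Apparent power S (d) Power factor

Step 1 — Angular frequency: ω = 2π·f = 2π·223 = 1401 rad/s.
Step 2 — Component impedances:
  R: Z = R = 684 Ω
  L: Z = jωL = j·1401·0.0349 = 0 + j48.9 Ω
Step 3 — Series combination: Z_total = R + L = 684 + j48.9 Ω = 685.7∠4.1° Ω.
Step 4 — Source phasor: V = 27.5∠48.3° V = 18.29 + j20.53 V.
Step 5 — Current: I = V / Z = 0.02874 + j0.02796 A = 0.0401∠44.2° A.
Step 6 — Complex power: S = V·I* = 1.1 + j0.07864 VA.
Step 7 — Real power: P = Re(S) = 1.1 W.
Step 8 — Reactive power: Q = Im(S) = 0.07864 VAR.
Step 9 — Apparent power: |S| = 1.103 VA.
Step 10 — Power factor: PF = P/|S| = 0.9975 (lagging).

(a) P = 1.1 W  (b) Q = 0.07864 VAR  (c) S = 1.103 VA  (d) PF = 0.9975 (lagging)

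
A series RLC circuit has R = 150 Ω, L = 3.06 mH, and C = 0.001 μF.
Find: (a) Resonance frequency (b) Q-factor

Step 1 — Resonance condition Im(Z)=0 gives ω₀ = 1/√(LC).
Step 2 — ω₀ = 1/√(0.00306·1e-09) = 5.717e+05 rad/s.
Step 3 — f₀ = ω₀/(2π) = 9.098e+04 Hz.
Step 4 — Series Q: Q = ω₀L/R = 5.717e+05·0.00306/150 = 11.66.

(a) f₀ = 9.098e+04 Hz  (b) Q = 11.66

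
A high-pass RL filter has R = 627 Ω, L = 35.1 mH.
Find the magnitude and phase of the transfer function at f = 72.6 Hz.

Step 1 — Angular frequency: ω = 2π·72.6 = 456.2 rad/s.
Step 2 — Transfer function: H(jω) = jωL/(R + jωL).
Step 3 — Numerator jωL = j·16.01; denominator R + jωL = 627 + j16.01.
Step 4 — H = 0.0006517 + j0.02552.
Step 5 — Magnitude: |H| = 0.02553 (-31.9 dB); phase: φ = 88.5°.

|H| = 0.02553 (-31.9 dB), φ = 88.5°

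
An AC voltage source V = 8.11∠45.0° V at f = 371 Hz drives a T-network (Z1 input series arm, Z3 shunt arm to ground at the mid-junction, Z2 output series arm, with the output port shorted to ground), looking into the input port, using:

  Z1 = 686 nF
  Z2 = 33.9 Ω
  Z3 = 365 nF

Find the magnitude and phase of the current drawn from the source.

Step 1 — Angular frequency: ω = 2π·f = 2π·371 = 2331 rad/s.
Step 2 — Component impedances:
  Z1: Z = 1/(jωC) = -j/(ω·C) = 0 - j625.3 Ω
  Z2: Z = R = 33.9 Ω
  Z3: Z = 1/(jωC) = -j/(ω·C) = 0 - j1175 Ω
Step 3 — With the output port shorted to ground, the output series arm Z2 runs from the junction to ground; the shunt arm Z3 also runs from the junction to ground. They appear in parallel: Z3 || Z2 = 33.87 - j0.977 Ω.
Step 4 — Series with input arm Z1: Z_in = Z1 + (Z3 || Z2) = 33.87 - j626.3 Ω = 627.2∠-86.9° Ω.
Step 5 — Source phasor: V = 8.11∠45.0° V = 5.735 + j5.735 V.
Step 6 — Ohm's law: I = V / Z_total = (5.735 + j5.735) / (33.87 - j626.3) = -0.008636 + j0.009623 A.
Step 7 — Convert to polar: |I| = 0.01293 A, ∠I = 131.9°.

I = 0.01293∠131.9° A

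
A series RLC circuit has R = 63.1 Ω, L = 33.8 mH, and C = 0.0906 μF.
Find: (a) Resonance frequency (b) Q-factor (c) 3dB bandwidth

Step 1 — Resonance condition Im(Z)=0 gives ω₀ = 1/√(LC).
Step 2 — ω₀ = 1/√(0.0338·9.06e-08) = 1.807e+04 rad/s.
Step 3 — f₀ = ω₀/(2π) = 2876 Hz.
Step 4 — Series Q: Q = ω₀L/R = 1.807e+04·0.0338/63.1 = 9.68.
Step 5 — 3dB bandwidth: Δω = ω₀/Q = 1867 rad/s; BW = Δω/(2π) = 297.1 Hz.

(a) f₀ = 2876 Hz  (b) Q = 9.68  (c) BW = 297.1 Hz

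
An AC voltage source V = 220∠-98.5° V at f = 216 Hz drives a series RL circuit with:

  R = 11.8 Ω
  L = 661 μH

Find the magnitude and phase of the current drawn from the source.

Step 1 — Angular frequency: ω = 2π·f = 2π·216 = 1357 rad/s.
Step 2 — Component impedances:
  R: Z = R = 11.8 Ω
  L: Z = jωL = j·1357·0.000661 = 0 + j0.8971 Ω
Step 3 — Series combination: Z_total = R + L = 11.8 + j0.8971 Ω = 11.83∠4.3° Ω.
Step 4 — Source phasor: V = 220∠-98.5° V = -32.52 - j217.6 V.
Step 5 — Ohm's law: I = V / Z_total = (-32.52 - j217.6) / (11.8 + j0.8971) = -4.134 - j18.13 A.
Step 6 — Convert to polar: |I| = 18.59 A, ∠I = -102.8°.

I = 18.59∠-102.8° A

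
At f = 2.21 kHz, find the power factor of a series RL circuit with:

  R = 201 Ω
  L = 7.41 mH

Step 1 — Angular frequency: ω = 2π·f = 2π·2210 = 1.389e+04 rad/s.
Step 2 — Component impedances:
  R: Z = R = 201 Ω
  L: Z = jωL = j·1.389e+04·0.00741 = 0 + j102.9 Ω
Step 3 — Series combination: Z_total = R + L = 201 + j102.9 Ω = 225.8∠27.1° Ω.
Step 4 — Power factor: PF = cos(φ) = Re(Z)/|Z| = 201/225.81 = 0.8901.
Step 5 — Type: Im(Z) = 102.9 ⇒ lagging (phase φ = 27.1°).

PF = 0.8901 (lagging, φ = 27.1°)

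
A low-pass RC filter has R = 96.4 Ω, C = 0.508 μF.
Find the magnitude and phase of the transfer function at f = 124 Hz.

Step 1 — Angular frequency: ω = 2π·124 = 779.1 rad/s.
Step 2 — Transfer function: H(jω) = 1/(1 + jωRC).
Step 3 — Denominator: 1 + jωRC = 1 + j·779.1·96.4·5.08e-07 = 1 + j0.03815.
Step 4 — H = 0.9985 - j0.0381.
Step 5 — Magnitude: |H| = 0.9993 (-0.0 dB); phase: φ = -2.2°.

|H| = 0.9993 (-0.0 dB), φ = -2.2°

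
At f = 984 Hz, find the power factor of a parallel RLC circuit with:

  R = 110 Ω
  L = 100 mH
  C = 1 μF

Step 1 — Angular frequency: ω = 2π·f = 2π·984 = 6183 rad/s.
Step 2 — Component impedances:
  R: Z = R = 110 Ω
  L: Z = jωL = j·6183·0.1 = 0 + j618.3 Ω
  C: Z = 1/(jωC) = -j/(ω·C) = 0 - j161.7 Ω
Step 3 — Parallel combination: 1/Z_total = 1/R + 1/L + 1/C; Z_total = 87.85 - j44.11 Ω = 98.3∠-26.7° Ω.
Step 4 — Power factor: PF = cos(φ) = Re(Z)/|Z| = 87.8468/98.3013 = 0.8936.
Step 5 — Type: Im(Z) = -44.11 ⇒ leading (phase φ = -26.7°).

PF = 0.8936 (leading, φ = -26.7°)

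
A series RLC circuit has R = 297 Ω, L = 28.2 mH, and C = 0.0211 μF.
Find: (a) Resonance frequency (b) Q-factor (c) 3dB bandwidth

Step 1 — Resonance: ω₀ = 1/√(LC) = 1/√(0.0282·2.11e-08) = 4.1e+04 rad/s.
Step 2 — f₀ = ω₀/(2π) = 6525 Hz.
Step 3 — Series Q: Q = ω₀L/R = 4.1e+04·0.0282/297 = 3.892.
Step 4 — Bandwidth: Δω = ω₀/Q = 1.053e+04 rad/s; BW = Δω/(2π) = 1676 Hz.

(a) f₀ = 6525 Hz  (b) Q = 3.892  (c) BW = 1676 Hz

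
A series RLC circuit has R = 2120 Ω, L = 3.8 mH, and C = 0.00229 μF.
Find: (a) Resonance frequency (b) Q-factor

Step 1 — Resonance condition Im(Z)=0 gives ω₀ = 1/√(LC).
Step 2 — ω₀ = 1/√(0.0038·2.29e-09) = 3.39e+05 rad/s.
Step 3 — f₀ = ω₀/(2π) = 5.395e+04 Hz.
Step 4 — Series Q: Q = ω₀L/R = 3.39e+05·0.0038/2120 = 0.6076.

(a) f₀ = 5.395e+04 Hz  (b) Q = 0.6076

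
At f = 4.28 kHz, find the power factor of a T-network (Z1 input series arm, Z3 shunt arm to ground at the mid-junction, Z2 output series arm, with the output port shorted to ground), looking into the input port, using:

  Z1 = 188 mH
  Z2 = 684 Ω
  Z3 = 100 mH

Step 1 — Angular frequency: ω = 2π·f = 2π·4280 = 2.689e+04 rad/s.
Step 2 — Component impedances:
  Z1: Z = jωL = j·2.689e+04·0.188 = 0 + j5056 Ω
  Z2: Z = R = 684 Ω
  Z3: Z = jωL = j·2.689e+04·0.1 = 0 + j2689 Ω
Step 3 — With the output port shorted to ground, the output series arm Z2 runs from the junction to ground; the shunt arm Z3 also runs from the junction to ground. They appear in parallel: Z3 || Z2 = 642.4 + j163.4 Ω.
Step 4 — Series with input arm Z1: Z_in = Z1 + (Z3 || Z2) = 642.4 + j5219 Ω = 5258∠83.0° Ω.
Step 5 — Power factor: PF = cos(φ) = Re(Z)/|Z| = 642.4/5258 = 0.1222.
Step 6 — Type: Im(Z) = 5219 ⇒ lagging (phase φ = 83.0°).

PF = 0.1222 (lagging, φ = 83.0°)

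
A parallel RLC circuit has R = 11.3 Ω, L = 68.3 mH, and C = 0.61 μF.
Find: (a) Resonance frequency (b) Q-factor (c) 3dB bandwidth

Step 1 — Resonance: ω₀ = 1/√(LC) = 1/√(0.0683·6.1e-07) = 4899 rad/s.
Step 2 — f₀ = ω₀/(2π) = 779.7 Hz.
Step 3 — Parallel Q: Q = R/(ω₀L) = 11.3/(4899·0.0683) = 0.03377.
Step 4 — Bandwidth: Δω = ω₀/Q = 1.451e+05 rad/s; BW = Δω/(2π) = 2.309e+04 Hz.

(a) f₀ = 779.7 Hz  (b) Q = 0.03377  (c) BW = 2.309e+04 Hz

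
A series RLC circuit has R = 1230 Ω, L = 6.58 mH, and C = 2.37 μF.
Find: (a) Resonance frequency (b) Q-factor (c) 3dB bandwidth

Step 1 — Resonance: ω₀ = 1/√(LC) = 1/√(0.00658·2.37e-06) = 8008 rad/s.
Step 2 — f₀ = ω₀/(2π) = 1274 Hz.
Step 3 — Series Q: Q = ω₀L/R = 8008·0.00658/1230 = 0.04284.
Step 4 — Bandwidth: Δω = ω₀/Q = 1.869e+05 rad/s; BW = Δω/(2π) = 2.975e+04 Hz.

(a) f₀ = 1274 Hz  (b) Q = 0.04284  (c) BW = 2.975e+04 Hz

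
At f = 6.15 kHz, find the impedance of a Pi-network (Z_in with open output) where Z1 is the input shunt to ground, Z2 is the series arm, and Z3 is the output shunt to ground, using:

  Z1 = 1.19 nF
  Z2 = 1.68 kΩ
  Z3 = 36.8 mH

Step 1 — Angular frequency: ω = 2π·f = 2π·6150 = 3.864e+04 rad/s.
Step 2 — Component impedances:
  Z1: Z = 1/(jωC) = -j/(ω·C) = 0 - j2.175e+04 Ω
  Z2: Z = R = 1680 Ω
  Z3: Z = jωL = j·3.864e+04·0.0368 = 0 + j1422 Ω
Step 3 — With open output, the series arm Z2 and the output shunt Z3 appear in series to ground: Z2 + Z3 = 1680 + j1422 Ω.
Step 4 — Parallel with input shunt Z1: Z_in = Z1 || (Z2 + Z3) = 1910 + j1364 Ω = 2347∠35.5° Ω.

Z = 1910 + j1364 Ω = 2347∠35.5° Ω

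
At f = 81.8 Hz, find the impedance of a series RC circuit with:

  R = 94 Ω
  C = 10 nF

Step 1 — Angular frequency: ω = 2π·f = 2π·81.8 = 514 rad/s.
Step 2 — Component impedances:
  R: Z = R = 94 Ω
  C: Z = 1/(jωC) = -j/(ω·C) = 0 - j1.946e+05 Ω
Step 3 — Series combination: Z_total = R + C = 94 - j1.946e+05 Ω = 1.946e+05∠-90.0° Ω.

Z = 94 - j1.946e+05 Ω = 1.946e+05∠-90.0° Ω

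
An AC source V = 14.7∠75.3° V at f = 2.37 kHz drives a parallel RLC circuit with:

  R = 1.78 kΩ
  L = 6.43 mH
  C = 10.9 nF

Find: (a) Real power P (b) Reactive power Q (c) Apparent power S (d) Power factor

Step 1 — Angular frequency: ω = 2π·f = 2π·2370 = 1.489e+04 rad/s.
Step 2 — Component impedances:
  R: Z = R = 1780 Ω
  L: Z = jωL = j·1.489e+04·0.00643 = 0 + j95.75 Ω
  C: Z = 1/(jωC) = -j/(ω·C) = 0 - j6161 Ω
Step 3 — Parallel combination: 1/Z_total = 1/R + 1/L + 1/C; Z_total = 5.299 + j96.97 Ω = 97.12∠86.9° Ω.
Step 4 — Source phasor: V = 14.7∠75.3° V = 3.73 + j14.22 V.
Step 5 — Current: I = V / Z = 0.1483 - j0.03036 A = 0.1514∠-11.6° A.
Step 6 — Complex power: S = V·I* = 0.1214 + j2.222 VA.
Step 7 — Real power: P = Re(S) = 0.1214 W.
Step 8 — Reactive power: Q = Im(S) = 2.222 VAR.
Step 9 — Apparent power: |S| = 2.225 VA.
Step 10 — Power factor: PF = P/|S| = 0.05456 (lagging).

(a) P = 0.1214 W  (b) Q = 2.222 VAR  (c) S = 2.225 VA  (d) PF = 0.05456 (lagging)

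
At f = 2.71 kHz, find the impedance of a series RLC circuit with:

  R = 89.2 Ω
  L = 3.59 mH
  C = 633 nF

Step 1 — Angular frequency: ω = 2π·f = 2π·2710 = 1.703e+04 rad/s.
Step 2 — Component impedances:
  R: Z = R = 89.2 Ω
  L: Z = jωL = j·1.703e+04·0.00359 = 0 + j61.13 Ω
  C: Z = 1/(jωC) = -j/(ω·C) = 0 - j92.78 Ω
Step 3 — Series combination: Z_total = R + L + C = 89.2 - j31.65 Ω = 94.65∠-19.5° Ω.

Z = 89.2 - j31.65 Ω = 94.65∠-19.5° Ω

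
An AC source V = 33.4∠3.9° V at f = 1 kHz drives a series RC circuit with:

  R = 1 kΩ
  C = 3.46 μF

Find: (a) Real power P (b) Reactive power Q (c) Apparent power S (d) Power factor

Step 1 — Angular frequency: ω = 2π·f = 2π·1000 = 6283 rad/s.
Step 2 — Component impedances:
  R: Z = R = 1000 Ω
  C: Z = 1/(jωC) = -j/(ω·C) = 0 - j46 Ω
Step 3 — Series combination: Z_total = R + C = 1000 - j46 Ω = 1001∠-2.6° Ω.
Step 4 — Source phasor: V = 33.4∠3.9° V = 33.32 + j2.272 V.
Step 5 — Current: I = V / Z = 0.03315 + j0.003796 A = 0.03336∠6.5° A.
Step 6 — Complex power: S = V·I* = 1.113 - j0.05121 VA.
Step 7 — Real power: P = Re(S) = 1.113 W.
Step 8 — Reactive power: Q = Im(S) = -0.05121 VAR.
Step 9 — Apparent power: |S| = 1.114 VA.
Step 10 — Power factor: PF = P/|S| = 0.9989 (leading).

(a) P = 1.113 W  (b) Q = -0.05121 VAR  (c) S = 1.114 VA  (d) PF = 0.9989 (leading)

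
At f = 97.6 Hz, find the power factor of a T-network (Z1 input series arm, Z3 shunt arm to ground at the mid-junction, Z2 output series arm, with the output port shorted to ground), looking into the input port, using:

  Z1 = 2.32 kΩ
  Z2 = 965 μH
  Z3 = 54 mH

Step 1 — Angular frequency: ω = 2π·f = 2π·97.6 = 613.2 rad/s.
Step 2 — Component impedances:
  Z1: Z = R = 2320 Ω
  Z2: Z = jωL = j·613.2·0.000965 = 0 + j0.5918 Ω
  Z3: Z = jωL = j·613.2·0.054 = 0 + j33.11 Ω
Step 3 — With the output port shorted to ground, the output series arm Z2 runs from the junction to ground; the shunt arm Z3 also runs from the junction to ground. They appear in parallel: Z3 || Z2 = 0 + j0.5814 Ω.
Step 4 — Series with input arm Z1: Z_in = Z1 + (Z3 || Z2) = 2320 + j0.5814 Ω = 2320∠0.0° Ω.
Step 5 — Power factor: PF = cos(φ) = Re(Z)/|Z| = 2320/2320 = 1.
Step 6 — Type: Im(Z) = 0.5814 ⇒ lagging (phase φ = 0.0°).

PF = 1 (lagging, φ = 0.0°)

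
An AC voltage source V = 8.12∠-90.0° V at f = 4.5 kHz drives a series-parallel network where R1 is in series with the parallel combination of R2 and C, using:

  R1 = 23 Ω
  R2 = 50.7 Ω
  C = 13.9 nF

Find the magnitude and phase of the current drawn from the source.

Step 1 — Angular frequency: ω = 2π·f = 2π·4500 = 2.827e+04 rad/s.
Step 2 — Component impedances:
  R1: Z = R = 23 Ω
  R2: Z = R = 50.7 Ω
  C: Z = 1/(jωC) = -j/(ω·C) = 0 - j2544 Ω
Step 3 — Parallel branch: R2 || C = 1/(1/R2 + 1/C) = 50.68 - j1.01 Ω.
Step 4 — Series with R1: Z_total = R1 + (R2 || C) = 73.68 - j1.01 Ω = 73.69∠-0.8° Ω.
Step 5 — Source phasor: V = 8.12∠-90.0° V = 0 - j8.12 V.
Step 6 — Ohm's law: I = V / Z_total = (0 - j8.12) / (73.68 - j1.01) = 0.00151 - j0.1102 A.
Step 7 — Convert to polar: |I| = 0.1102 A, ∠I = -89.2°.

I = 0.1102∠-89.2° A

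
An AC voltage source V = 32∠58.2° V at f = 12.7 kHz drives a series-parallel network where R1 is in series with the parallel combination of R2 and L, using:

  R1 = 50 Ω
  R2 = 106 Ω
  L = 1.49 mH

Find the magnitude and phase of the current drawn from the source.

Step 1 — Angular frequency: ω = 2π·f = 2π·1.27e+04 = 7.98e+04 rad/s.
Step 2 — Component impedances:
  R1: Z = R = 50 Ω
  R2: Z = R = 106 Ω
  L: Z = jωL = j·7.98e+04·0.00149 = 0 + j118.9 Ω
Step 3 — Parallel branch: R2 || L = 1/(1/R2 + 1/L) = 59.06 + j52.65 Ω.
Step 4 — Series with R1: Z_total = R1 + (R2 || L) = 109.1 + j52.65 Ω = 121.1∠25.8° Ω.
Step 5 — Source phasor: V = 32∠58.2° V = 16.86 + j27.2 V.
Step 6 — Ohm's law: I = V / Z_total = (16.86 + j27.2) / (109.1 + j52.65) = 0.223 + j0.1417 A.
Step 7 — Convert to polar: |I| = 0.2642 A, ∠I = 32.4°.

I = 0.2642∠32.4° A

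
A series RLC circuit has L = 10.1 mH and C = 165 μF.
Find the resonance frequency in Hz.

Step 1 — Resonance condition Im(Z)=0 gives ω₀ = 1/√(LC).
Step 2 — ω₀ = 1/√(0.0101·0.000165) = 774.6 rad/s.
Step 3 — f₀ = ω₀/(2π) = 123.3 Hz.

f₀ = 123.3 Hz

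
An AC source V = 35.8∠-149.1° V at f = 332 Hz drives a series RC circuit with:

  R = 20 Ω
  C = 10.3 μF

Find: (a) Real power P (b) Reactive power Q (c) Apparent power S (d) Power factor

Step 1 — Angular frequency: ω = 2π·f = 2π·332 = 2086 rad/s.
Step 2 — Component impedances:
  R: Z = R = 20 Ω
  C: Z = 1/(jωC) = -j/(ω·C) = 0 - j46.54 Ω
Step 3 — Series combination: Z_total = R + C = 20 - j46.54 Ω = 50.66∠-66.7° Ω.
Step 4 — Source phasor: V = 35.8∠-149.1° V = -30.72 - j18.38 V.
Step 5 — Current: I = V / Z = 0.09403 - j0.7004 A = 0.7067∠-82.4° A.
Step 6 — Complex power: S = V·I* = 9.989 - j23.24 VA.
Step 7 — Real power: P = Re(S) = 9.989 W.
Step 8 — Reactive power: Q = Im(S) = -23.24 VAR.
Step 9 — Apparent power: |S| = 25.3 VA.
Step 10 — Power factor: PF = P/|S| = 0.3948 (leading).

(a) P = 9.989 W  (b) Q = -23.24 VAR  (c) S = 25.3 VA  (d) PF = 0.3948 (leading)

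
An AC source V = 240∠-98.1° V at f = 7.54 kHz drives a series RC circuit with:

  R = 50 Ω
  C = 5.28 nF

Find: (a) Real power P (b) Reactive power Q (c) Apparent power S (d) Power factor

Step 1 — Angular frequency: ω = 2π·f = 2π·7540 = 4.738e+04 rad/s.
Step 2 — Component impedances:
  R: Z = R = 50 Ω
  C: Z = 1/(jωC) = -j/(ω·C) = 0 - j3998 Ω
Step 3 — Series combination: Z_total = R + C = 50 - j3998 Ω = 3998∠-89.3° Ω.
Step 4 — Source phasor: V = 240∠-98.1° V = -33.82 - j237.6 V.
Step 5 — Current: I = V / Z = 0.05932 - j0.009201 A = 0.06003∠-8.8° A.
Step 6 — Complex power: S = V·I* = 0.1802 - j14.41 VA.
Step 7 — Real power: P = Re(S) = 0.1802 W.
Step 8 — Reactive power: Q = Im(S) = -14.41 VAR.
Step 9 — Apparent power: |S| = 14.41 VA.
Step 10 — Power factor: PF = P/|S| = 0.01251 (leading).

(a) P = 0.1802 W  (b) Q = -14.41 VAR  (c) S = 14.41 VA  (d) PF = 0.01251 (leading)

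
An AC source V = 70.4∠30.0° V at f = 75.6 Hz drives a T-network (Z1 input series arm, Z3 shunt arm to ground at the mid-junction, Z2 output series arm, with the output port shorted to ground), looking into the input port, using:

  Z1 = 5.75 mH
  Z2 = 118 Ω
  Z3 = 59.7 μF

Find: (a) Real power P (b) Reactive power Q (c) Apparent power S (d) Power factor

Step 1 — Angular frequency: ω = 2π·f = 2π·75.6 = 475 rad/s.
Step 2 — Component impedances:
  Z1: Z = jωL = j·475·0.00575 = 0 + j2.731 Ω
  Z2: Z = R = 118 Ω
  Z3: Z = 1/(jωC) = -j/(ω·C) = 0 - j35.26 Ω
Step 3 — With the output port shorted to ground, the output series arm Z2 runs from the junction to ground; the shunt arm Z3 also runs from the junction to ground. They appear in parallel: Z3 || Z2 = 9.674 - j32.37 Ω.
Step 4 — Series with input arm Z1: Z_in = Z1 + (Z3 || Z2) = 9.674 - j29.64 Ω = 31.18∠-71.9° Ω.
Step 5 — Source phasor: V = 70.4∠30.0° V = 60.97 + j35.2 V.
Step 6 — Current: I = V / Z = -0.4665 + j2.209 A = 2.258∠101.9° A.
Step 7 — Complex power: S = V·I* = 49.32 - j151.1 VA.
Step 8 — Real power: P = Re(S) = 49.32 W.
Step 9 — Reactive power: Q = Im(S) = -151.1 VAR.
Step 10 — Apparent power: |S| = 159 VA.
Step 11 — Power factor: PF = P/|S| = 0.3103 (leading).

(a) P = 49.32 W  (b) Q = -151.1 VAR  (c) S = 159 VA  (d) PF = 0.3103 (leading)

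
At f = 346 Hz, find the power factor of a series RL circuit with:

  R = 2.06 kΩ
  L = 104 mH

Step 1 — Angular frequency: ω = 2π·f = 2π·346 = 2174 rad/s.
Step 2 — Component impedances:
  R: Z = R = 2060 Ω
  L: Z = jωL = j·2174·0.104 = 0 + j226.1 Ω
Step 3 — Series combination: Z_total = R + L = 2060 + j226.1 Ω = 2072∠6.3° Ω.
Step 4 — Power factor: PF = cos(φ) = Re(Z)/|Z| = 2060/2072.4 = 0.994.
Step 5 — Type: Im(Z) = 226.1 ⇒ lagging (phase φ = 6.3°).

PF = 0.994 (lagging, φ = 6.3°)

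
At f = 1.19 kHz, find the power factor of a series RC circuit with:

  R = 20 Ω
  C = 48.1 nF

Step 1 — Angular frequency: ω = 2π·f = 2π·1190 = 7477 rad/s.
Step 2 — Component impedances:
  R: Z = R = 20 Ω
  C: Z = 1/(jωC) = -j/(ω·C) = 0 - j2781 Ω
Step 3 — Series combination: Z_total = R + C = 20 - j2781 Ω = 2781∠-89.6° Ω.
Step 4 — Power factor: PF = cos(φ) = Re(Z)/|Z| = 20/2780.6 = 0.007193.
Step 5 — Type: Im(Z) = -2781 ⇒ leading (phase φ = -89.6°).

PF = 0.007193 (leading, φ = -89.6°)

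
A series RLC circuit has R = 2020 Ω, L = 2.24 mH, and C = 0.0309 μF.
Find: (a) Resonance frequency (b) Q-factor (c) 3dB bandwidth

Step 1 — Resonance condition Im(Z)=0 gives ω₀ = 1/√(LC).
Step 2 — ω₀ = 1/√(0.00224·3.09e-08) = 1.202e+05 rad/s.
Step 3 — f₀ = ω₀/(2π) = 1.913e+04 Hz.
Step 4 — Series Q: Q = ω₀L/R = 1.202e+05·0.00224/2020 = 0.1333.
Step 5 — 3dB bandwidth: Δω = ω₀/Q = 9.018e+05 rad/s; BW = Δω/(2π) = 1.435e+05 Hz.

(a) f₀ = 1.913e+04 Hz  (b) Q = 0.1333  (c) BW = 1.435e+05 Hz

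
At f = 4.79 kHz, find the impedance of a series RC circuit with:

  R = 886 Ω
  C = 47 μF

Step 1 — Angular frequency: ω = 2π·f = 2π·4790 = 3.01e+04 rad/s.
Step 2 — Component impedances:
  R: Z = R = 886 Ω
  C: Z = 1/(jωC) = -j/(ω·C) = 0 - j0.7069 Ω
Step 3 — Series combination: Z_total = R + C = 886 - j0.7069 Ω = 886∠-0.0° Ω.

Z = 886 - j0.7069 Ω = 886∠-0.0° Ω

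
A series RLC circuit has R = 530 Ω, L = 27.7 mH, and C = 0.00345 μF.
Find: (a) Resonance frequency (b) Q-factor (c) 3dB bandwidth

Step 1 — Resonance: ω₀ = 1/√(LC) = 1/√(0.0277·3.45e-09) = 1.023e+05 rad/s.
Step 2 — f₀ = ω₀/(2π) = 1.628e+04 Hz.
Step 3 — Series Q: Q = ω₀L/R = 1.023e+05·0.0277/530 = 5.346.
Step 4 — Bandwidth: Δω = ω₀/Q = 1.913e+04 rad/s; BW = Δω/(2π) = 3045 Hz.

(a) f₀ = 1.628e+04 Hz  (b) Q = 5.346  (c) BW = 3045 Hz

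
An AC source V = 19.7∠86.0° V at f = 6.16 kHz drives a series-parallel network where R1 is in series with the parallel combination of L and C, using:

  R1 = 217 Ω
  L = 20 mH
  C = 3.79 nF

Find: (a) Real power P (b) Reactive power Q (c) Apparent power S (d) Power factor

Step 1 — Angular frequency: ω = 2π·f = 2π·6160 = 3.87e+04 rad/s.
Step 2 — Component impedances:
  R1: Z = R = 217 Ω
  L: Z = jωL = j·3.87e+04·0.02 = 0 + j774.1 Ω
  C: Z = 1/(jωC) = -j/(ω·C) = 0 - j6817 Ω
Step 3 — Parallel branch: L || C = 1/(1/L + 1/C) = 0 + j873.2 Ω.
Step 4 — Series with R1: Z_total = R1 + (L || C) = 217 + j873.2 Ω = 899.8∠76.0° Ω.
Step 5 — Source phasor: V = 19.7∠86.0° V = 1.374 + j19.65 V.
Step 6 — Current: I = V / Z = 0.02156 + j0.003785 A = 0.02189∠10.0° A.
Step 7 — Complex power: S = V·I* = 0.104 + j0.4186 VA.
Step 8 — Real power: P = Re(S) = 0.104 W.
Step 9 — Reactive power: Q = Im(S) = 0.4186 VAR.
Step 10 — Apparent power: |S| = 0.4313 VA.
Step 11 — Power factor: PF = P/|S| = 0.2412 (lagging).

(a) P = 0.104 W  (b) Q = 0.4186 VAR  (c) S = 0.4313 VA  (d) PF = 0.2412 (lagging)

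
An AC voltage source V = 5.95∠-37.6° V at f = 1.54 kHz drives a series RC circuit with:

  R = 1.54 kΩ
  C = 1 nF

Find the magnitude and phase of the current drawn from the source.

Step 1 — Angular frequency: ω = 2π·f = 2π·1540 = 9676 rad/s.
Step 2 — Component impedances:
  R: Z = R = 1540 Ω
  C: Z = 1/(jωC) = -j/(ω·C) = 0 - j1.033e+05 Ω
Step 3 — Series combination: Z_total = R + C = 1540 - j1.033e+05 Ω = 1.034e+05∠-89.1° Ω.
Step 4 — Source phasor: V = 5.95∠-37.6° V = 4.714 - j3.63 V.
Step 5 — Ohm's law: I = V / Z_total = (4.714 - j3.63) / (1540 - j1.033e+05) = 3.58e-05 + j4.508e-05 A.
Step 6 — Convert to polar: |I| = 5.757e-05 A, ∠I = 51.5°.

I = 5.757e-05∠51.5° A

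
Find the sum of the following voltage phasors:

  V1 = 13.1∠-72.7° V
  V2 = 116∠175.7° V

Step 1 — Convert each phasor to rectangular form:
  V1 = 13.1·(cos(-72.7°) + j·sin(-72.7°)) = 3.896 - j12.51 V
  V2 = 116·(cos(175.7°) + j·sin(175.7°)) = -115.7 + j8.698 V
Step 2 — Sum components: V_total = -111.8 - j3.81 V.
Step 3 — Convert to polar: |V_total| = 111.8 V, ∠V_total = -178.0°.

V_total = 111.8∠-178.0° V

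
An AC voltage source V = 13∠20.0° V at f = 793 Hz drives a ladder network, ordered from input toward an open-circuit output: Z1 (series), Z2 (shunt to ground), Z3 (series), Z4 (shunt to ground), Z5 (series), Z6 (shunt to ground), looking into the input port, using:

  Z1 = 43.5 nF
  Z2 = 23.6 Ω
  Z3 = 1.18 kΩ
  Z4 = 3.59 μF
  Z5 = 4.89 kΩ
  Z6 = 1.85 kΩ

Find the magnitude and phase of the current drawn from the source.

Step 1 — Angular frequency: ω = 2π·f = 2π·793 = 4983 rad/s.
Step 2 — Component impedances:
  Z1: Z = 1/(jωC) = -j/(ω·C) = 0 - j4614 Ω
  Z2: Z = R = 23.6 Ω
  Z3: Z = R = 1180 Ω
  Z4: Z = 1/(jωC) = -j/(ω·C) = 0 - j55.91 Ω
  Z5: Z = R = 4890 Ω
  Z6: Z = R = 1850 Ω
Step 3 — Ladder network (open output): work backward from the far end, alternating series and parallel combinations. Z_in = 23.14 - j4614 Ω = 4614∠-89.7° Ω.
Step 4 — Source phasor: V = 13∠20.0° V = 12.22 + j4.446 V.
Step 5 — Ohm's law: I = V / Z_total = (12.22 + j4.446) / (23.14 - j4614) = -0.0009504 + j0.002652 A.
Step 6 — Convert to polar: |I| = 0.002818 A, ∠I = 109.7°.

I = 0.002818∠109.7° A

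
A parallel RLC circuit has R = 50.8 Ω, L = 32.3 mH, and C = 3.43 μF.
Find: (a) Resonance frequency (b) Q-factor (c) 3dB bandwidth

Step 1 — Resonance: ω₀ = 1/√(LC) = 1/√(0.0323·3.43e-06) = 3004 rad/s.
Step 2 — f₀ = ω₀/(2π) = 478.2 Hz.
Step 3 — Parallel Q: Q = R/(ω₀L) = 50.8/(3004·0.0323) = 0.5235.
Step 4 — Bandwidth: Δω = ω₀/Q = 5739 rad/s; BW = Δω/(2π) = 913.4 Hz.

(a) f₀ = 478.2 Hz  (b) Q = 0.5235  (c) BW = 913.4 Hz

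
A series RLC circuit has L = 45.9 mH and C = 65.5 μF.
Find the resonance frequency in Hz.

Step 1 — Resonance condition Im(Z)=0 gives ω₀ = 1/√(LC).
Step 2 — ω₀ = 1/√(0.0459·6.55e-05) = 576.7 rad/s.
Step 3 — f₀ = ω₀/(2π) = 91.79 Hz.

f₀ = 91.79 Hz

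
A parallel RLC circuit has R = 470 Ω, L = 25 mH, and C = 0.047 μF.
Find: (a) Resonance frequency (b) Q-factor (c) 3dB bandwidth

Step 1 — Resonance: ω₀ = 1/√(LC) = 1/√(0.025·4.7e-08) = 2.917e+04 rad/s.
Step 2 — f₀ = ω₀/(2π) = 4643 Hz.
Step 3 — Parallel Q: Q = R/(ω₀L) = 470/(2.917e+04·0.025) = 0.6444.
Step 4 — Bandwidth: Δω = ω₀/Q = 4.527e+04 rad/s; BW = Δω/(2π) = 7205 Hz.

(a) f₀ = 4643 Hz  (b) Q = 0.6444  (c) BW = 7205 Hz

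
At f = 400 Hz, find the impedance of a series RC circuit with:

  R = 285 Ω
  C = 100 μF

Step 1 — Angular frequency: ω = 2π·f = 2π·400 = 2513 rad/s.
Step 2 — Component impedances:
  R: Z = R = 285 Ω
  C: Z = 1/(jωC) = -j/(ω·C) = 0 - j3.979 Ω
Step 3 — Series combination: Z_total = R + C = 285 - j3.979 Ω = 285∠-0.8° Ω.

Z = 285 - j3.979 Ω = 285∠-0.8° Ω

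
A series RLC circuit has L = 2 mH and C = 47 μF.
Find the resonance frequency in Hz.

Step 1 — Resonance condition Im(Z)=0 gives ω₀ = 1/√(LC).
Step 2 — ω₀ = 1/√(0.002·4.7e-05) = 3262 rad/s.
Step 3 — f₀ = ω₀/(2π) = 519.1 Hz.

f₀ = 519.1 Hz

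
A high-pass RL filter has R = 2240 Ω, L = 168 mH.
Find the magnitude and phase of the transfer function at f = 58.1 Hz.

Step 1 — Angular frequency: ω = 2π·58.1 = 365.1 rad/s.
Step 2 — Transfer function: H(jω) = jωL/(R + jωL).
Step 3 — Numerator jωL = j·61.33; denominator R + jωL = 2240 + j61.33.
Step 4 — H = 0.000749 + j0.02736.
Step 5 — Magnitude: |H| = 0.02737 (-31.3 dB); phase: φ = 88.4°.

|H| = 0.02737 (-31.3 dB), φ = 88.4°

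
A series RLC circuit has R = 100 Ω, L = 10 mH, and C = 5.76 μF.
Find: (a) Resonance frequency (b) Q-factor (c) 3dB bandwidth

Step 1 — Resonance condition Im(Z)=0 gives ω₀ = 1/√(LC).
Step 2 — ω₀ = 1/√(0.01·5.76e-06) = 4167 rad/s.
Step 3 — f₀ = ω₀/(2π) = 663.1 Hz.
Step 4 — Series Q: Q = ω₀L/R = 4167·0.01/100 = 0.4167.
Step 5 — 3dB bandwidth: Δω = ω₀/Q = 1e+04 rad/s; BW = Δω/(2π) = 1592 Hz.

(a) f₀ = 663.1 Hz  (b) Q = 0.4167  (c) BW = 1592 Hz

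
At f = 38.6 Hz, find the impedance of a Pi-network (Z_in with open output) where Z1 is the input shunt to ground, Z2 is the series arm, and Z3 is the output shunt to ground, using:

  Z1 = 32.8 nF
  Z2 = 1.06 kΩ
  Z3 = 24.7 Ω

Step 1 — Angular frequency: ω = 2π·f = 2π·38.6 = 242.5 rad/s.
Step 2 — Component impedances:
  Z1: Z = 1/(jωC) = -j/(ω·C) = 0 - j1.257e+05 Ω
  Z2: Z = R = 1060 Ω
  Z3: Z = R = 24.7 Ω
Step 3 — With open output, the series arm Z2 and the output shunt Z3 appear in series to ground: Z2 + Z3 = 1085 Ω.
Step 4 — Parallel with input shunt Z1: Z_in = Z1 || (Z2 + Z3) = 1085 - j9.359 Ω = 1085∠-0.5° Ω.

Z = 1085 - j9.359 Ω = 1085∠-0.5° Ω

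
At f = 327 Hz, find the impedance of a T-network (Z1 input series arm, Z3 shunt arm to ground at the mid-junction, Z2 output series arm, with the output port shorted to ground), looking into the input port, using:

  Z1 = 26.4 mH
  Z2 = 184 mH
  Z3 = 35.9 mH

Step 1 — Angular frequency: ω = 2π·f = 2π·327 = 2055 rad/s.
Step 2 — Component impedances:
  Z1: Z = jωL = j·2055·0.0264 = 0 + j54.24 Ω
  Z2: Z = jωL = j·2055·0.184 = 0 + j378 Ω
  Z3: Z = jωL = j·2055·0.0359 = 0 + j73.76 Ω
Step 3 — With the output port shorted to ground, the output series arm Z2 runs from the junction to ground; the shunt arm Z3 also runs from the junction to ground. They appear in parallel: Z3 || Z2 = 0 + j61.72 Ω.
Step 4 — Series with input arm Z1: Z_in = Z1 + (Z3 || Z2) = 0 + j116 Ω = 116∠90.0° Ω.

Z = 0 + j116 Ω = 116∠90.0° Ω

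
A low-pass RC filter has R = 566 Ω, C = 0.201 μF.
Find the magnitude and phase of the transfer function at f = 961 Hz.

Step 1 — Angular frequency: ω = 2π·961 = 6038 rad/s.
Step 2 — Transfer function: H(jω) = 1/(1 + jωRC).
Step 3 — Denominator: 1 + jωRC = 1 + j·6038·566·2.01e-07 = 1 + j0.6869.
Step 4 — H = 0.6794 - j0.4667.
Step 5 — Magnitude: |H| = 0.8243 (-1.7 dB); phase: φ = -34.5°.

|H| = 0.8243 (-1.7 dB), φ = -34.5°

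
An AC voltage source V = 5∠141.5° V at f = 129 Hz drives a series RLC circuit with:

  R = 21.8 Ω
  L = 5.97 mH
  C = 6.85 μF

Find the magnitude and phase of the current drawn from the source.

Step 1 — Angular frequency: ω = 2π·f = 2π·129 = 810.5 rad/s.
Step 2 — Component impedances:
  R: Z = R = 21.8 Ω
  L: Z = jωL = j·810.5·0.00597 = 0 + j4.839 Ω
  C: Z = 1/(jωC) = -j/(ω·C) = 0 - j180.1 Ω
Step 3 — Series combination: Z_total = R + L + C = 21.8 - j175.3 Ω = 176.6∠-82.9° Ω.
Step 4 — Source phasor: V = 5∠141.5° V = -3.913 + j3.113 V.
Step 5 — Ohm's law: I = V / Z_total = (-3.913 + j3.113) / (21.8 - j175.3) = -0.02022 - j0.01981 A.
Step 6 — Convert to polar: |I| = 0.02831 A, ∠I = -135.6°.

I = 0.02831∠-135.6° A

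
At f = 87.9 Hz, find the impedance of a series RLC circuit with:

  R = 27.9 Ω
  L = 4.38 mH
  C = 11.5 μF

Step 1 — Angular frequency: ω = 2π·f = 2π·87.9 = 552.3 rad/s.
Step 2 — Component impedances:
  R: Z = R = 27.9 Ω
  L: Z = jωL = j·552.3·0.00438 = 0 + j2.419 Ω
  C: Z = 1/(jωC) = -j/(ω·C) = 0 - j157.4 Ω
Step 3 — Series combination: Z_total = R + L + C = 27.9 - j155 Ω = 157.5∠-79.8° Ω.

Z = 27.9 - j155 Ω = 157.5∠-79.8° Ω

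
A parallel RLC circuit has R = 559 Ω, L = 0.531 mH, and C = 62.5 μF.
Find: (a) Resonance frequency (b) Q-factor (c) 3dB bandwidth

Step 1 — Resonance: ω₀ = 1/√(LC) = 1/√(0.000531·6.25e-05) = 5489 rad/s.
Step 2 — f₀ = ω₀/(2π) = 873.6 Hz.
Step 3 — Parallel Q: Q = R/(ω₀L) = 559/(5489·0.000531) = 191.8.
Step 4 — Bandwidth: Δω = ω₀/Q = 28.62 rad/s; BW = Δω/(2π) = 4.555 Hz.

(a) f₀ = 873.6 Hz  (b) Q = 191.8  (c) BW = 4.555 Hz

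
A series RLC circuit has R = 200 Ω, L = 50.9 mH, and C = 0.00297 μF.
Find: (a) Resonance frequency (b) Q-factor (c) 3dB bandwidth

Step 1 — Resonance: ω₀ = 1/√(LC) = 1/√(0.0509·2.97e-09) = 8.133e+04 rad/s.
Step 2 — f₀ = ω₀/(2π) = 1.294e+04 Hz.
Step 3 — Series Q: Q = ω₀L/R = 8.133e+04·0.0509/200 = 20.7.
Step 4 — Bandwidth: Δω = ω₀/Q = 3929 rad/s; BW = Δω/(2π) = 625.4 Hz.

(a) f₀ = 1.294e+04 Hz  (b) Q = 20.7  (c) BW = 625.4 Hz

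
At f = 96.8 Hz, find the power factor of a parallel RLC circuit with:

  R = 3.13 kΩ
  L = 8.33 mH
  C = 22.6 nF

Step 1 — Angular frequency: ω = 2π·f = 2π·96.8 = 608.2 rad/s.
Step 2 — Component impedances:
  R: Z = R = 3130 Ω
  L: Z = jωL = j·608.2·0.00833 = 0 + j5.066 Ω
  C: Z = 1/(jωC) = -j/(ω·C) = 0 - j7.275e+04 Ω
Step 3 — Parallel combination: 1/Z_total = 1/R + 1/L + 1/C; Z_total = 0.008202 + j5.067 Ω = 5.067∠89.9° Ω.
Step 4 — Power factor: PF = cos(φ) = Re(Z)/|Z| = 0.008202/5.067 = 0.001619.
Step 5 — Type: Im(Z) = 5.067 ⇒ lagging (phase φ = 89.9°).

PF = 0.001619 (lagging, φ = 89.9°)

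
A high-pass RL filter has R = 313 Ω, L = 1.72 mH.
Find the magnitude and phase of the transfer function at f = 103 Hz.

Step 1 — Angular frequency: ω = 2π·103 = 647.2 rad/s.
Step 2 — Transfer function: H(jω) = jωL/(R + jωL).
Step 3 — Numerator jωL = j·1.113; denominator R + jωL = 313 + j1.113.
Step 4 — H = 1.265e-05 + j0.003556.
Step 5 — Magnitude: |H| = 0.003556 (-49.0 dB); phase: φ = 89.8°.

|H| = 0.003556 (-49.0 dB), φ = 89.8°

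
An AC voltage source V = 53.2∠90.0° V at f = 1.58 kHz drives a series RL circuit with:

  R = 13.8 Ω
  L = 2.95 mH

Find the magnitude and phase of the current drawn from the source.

Step 1 — Angular frequency: ω = 2π·f = 2π·1580 = 9927 rad/s.
Step 2 — Component impedances:
  R: Z = R = 13.8 Ω
  L: Z = jωL = j·9927·0.00295 = 0 + j29.29 Ω
Step 3 — Series combination: Z_total = R + L = 13.8 + j29.29 Ω = 32.37∠64.8° Ω.
Step 4 — Source phasor: V = 53.2∠90.0° V = 0 + j53.2 V.
Step 5 — Ohm's law: I = V / Z_total = (0 + j53.2) / (13.8 + j29.29) = 1.487 + j0.7005 A.
Step 6 — Convert to polar: |I| = 1.643 A, ∠I = 25.2°.

I = 1.643∠25.2° A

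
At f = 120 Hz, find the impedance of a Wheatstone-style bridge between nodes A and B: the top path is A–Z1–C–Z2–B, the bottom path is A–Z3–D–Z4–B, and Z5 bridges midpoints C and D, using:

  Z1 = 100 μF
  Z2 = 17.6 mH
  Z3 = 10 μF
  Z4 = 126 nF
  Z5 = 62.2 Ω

Step 1 — Angular frequency: ω = 2π·f = 2π·120 = 754 rad/s.
Step 2 — Component impedances:
  Z1: Z = 1/(jωC) = -j/(ω·C) = 0 - j13.26 Ω
  Z2: Z = jωL = j·754·0.0176 = 0 + j13.27 Ω
  Z3: Z = 1/(jωC) = -j/(ω·C) = 0 - j132.6 Ω
  Z4: Z = 1/(jωC) = -j/(ω·C) = 0 - j1.053e+04 Ω
  Z5: Z = R = 62.2 Ω
Step 3 — Bridge requires nodal analysis (the Z5 bridge couples midpoints C and D, so the two paths cannot be reduced to a simple series/parallel combination). Setting node B to ground and injecting 1 A at node A, the 3-node admittance system at A, C, D solves to V_A = Z_AB = 0.4452 + j1.037 Ω = 1.129∠66.8° Ω.

Z = 0.4452 + j1.037 Ω = 1.129∠66.8° Ω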